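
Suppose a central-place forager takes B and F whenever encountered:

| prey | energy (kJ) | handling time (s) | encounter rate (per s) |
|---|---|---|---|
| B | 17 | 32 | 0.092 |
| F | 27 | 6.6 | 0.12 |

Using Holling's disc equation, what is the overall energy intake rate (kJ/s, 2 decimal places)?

R = Σλ_iE_i / (1 + Σλ_ih_i)
Numerator: 0.092×17 + 0.12×27 = 4.804
Denominator: 1 + 0.092×32 + 0.12×6.6 = 4.736
R = 4.804/4.736 = 1.014 kJ/s

1.01 kJ/s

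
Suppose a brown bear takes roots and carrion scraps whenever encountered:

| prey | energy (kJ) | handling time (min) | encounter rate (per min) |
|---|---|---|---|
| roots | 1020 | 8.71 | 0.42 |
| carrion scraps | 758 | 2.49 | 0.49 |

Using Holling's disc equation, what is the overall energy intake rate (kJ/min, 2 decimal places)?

R = (0.42×1020 + 0.49×758) / (1 + 0.42×8.71 + 0.49×2.49) = 799.8/5.878 = 136.1 kJ/min.

136.06 kJ/min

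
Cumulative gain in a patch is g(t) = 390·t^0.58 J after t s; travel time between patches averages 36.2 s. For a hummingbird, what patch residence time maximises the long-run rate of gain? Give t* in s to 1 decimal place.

Optimal t* satisfies g'(t*) = g(t*)/(T + t*).
g'(t) = 0.58·390·t^-0.42. Setting 0.58·390·t^-0.42 = 390·t^0.58/(36.2+t) gives 0.58(36.2+t) = t, so 0.42·t = 0.58×36.2.
t* = 0.58×36.2/0.42 = 49.99 s.

50.0 s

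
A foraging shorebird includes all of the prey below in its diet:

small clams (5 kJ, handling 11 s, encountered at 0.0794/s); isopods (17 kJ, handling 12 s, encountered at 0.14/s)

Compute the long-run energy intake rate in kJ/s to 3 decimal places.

0.782 kJ/s

Energy encountered per unit search time: 0.0794×5 + 0.14×17 = 2.777 kJ/s.
Handling time per unit search time: 0.0794×11 + 0.14×12 = 2.553.
Rate = 2.777/(1 + 2.553) = 0.7815 kJ/s.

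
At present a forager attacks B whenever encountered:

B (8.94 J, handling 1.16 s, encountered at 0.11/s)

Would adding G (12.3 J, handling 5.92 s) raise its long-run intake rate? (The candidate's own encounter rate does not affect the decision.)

Yes

On B alone, R = ΣλE/(1+Σλh) = 0.9834/1.128 = 0.8721 J/s.
Profitability of G: 12.3/5.92 = 2.078 J/s.
2.078 > 0.8721, so adding G raises the average — include it.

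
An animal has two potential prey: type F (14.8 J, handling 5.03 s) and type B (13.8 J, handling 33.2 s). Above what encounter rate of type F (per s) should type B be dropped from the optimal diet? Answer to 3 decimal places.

At the threshold, the rate on type F alone equals the profitability of type B: λ·14.8/(1 + λ·5.03) = 13.8/33.2 = 0.4157.
Rearranging, λ(14.8 − 0.4157×5.03) = 0.4157, so λ = 0.4157/12.71 = 0.03271 per s.

0.033 per s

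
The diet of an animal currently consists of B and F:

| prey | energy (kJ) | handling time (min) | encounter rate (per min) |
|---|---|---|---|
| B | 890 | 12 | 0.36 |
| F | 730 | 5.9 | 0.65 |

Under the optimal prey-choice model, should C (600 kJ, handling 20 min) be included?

On B and F alone, R = ΣλE/(1+Σλh) = 794.9/9.155 = 86.83 kJ/min.
Profitability of C: 600/20 = 30 kJ/min.
Since 30 < R, time spent handling C is better spent searching.

No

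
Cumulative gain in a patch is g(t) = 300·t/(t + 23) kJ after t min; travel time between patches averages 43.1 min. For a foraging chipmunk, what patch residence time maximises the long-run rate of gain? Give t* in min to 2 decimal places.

Maximise g(t)/(T+t): set derivative to zero → g'(t)(T+t) = g(t).
g'(t) = 300·23/(t + 23)². Setting 300·23/(t+23)² = 300t/[(t+23)(43.1+t)] gives 23(43.1+t) = t(t+23), so t² = 23×43.1 = 991.3.
t* = √991.3 = 31.48 min.

31.48 min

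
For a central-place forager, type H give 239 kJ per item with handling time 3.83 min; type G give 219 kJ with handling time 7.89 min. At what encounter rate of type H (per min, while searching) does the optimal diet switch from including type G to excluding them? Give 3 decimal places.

0.209 per min

Drop type G once their profitability E₂/h₂ falls below the rate achievable on type H alone: E₂/h₂ = λE₁/(1 + λh₁).
Solve for λ: λE₁h₂ = E₂(1 + λh₁) → λ(E₁h₂ − E₂h₁) = E₂ → λ = E₂/(E₁h₂ − E₂h₁).
λ = 219/(239×7.89 − 219×3.83) = 219/1047 = 0.2092 per min.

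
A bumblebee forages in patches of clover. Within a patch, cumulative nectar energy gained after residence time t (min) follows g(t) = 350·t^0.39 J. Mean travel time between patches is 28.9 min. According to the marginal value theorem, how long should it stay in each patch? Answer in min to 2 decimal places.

18.48 min

Maximise g(t)/(T+t): set derivative to zero → g'(t)(T+t) = g(t).
g'(t) = 0.39·350·t^-0.61. Setting 0.39·350·t^-0.61 = 350·t^0.39/(28.9+t) gives 0.39(28.9+t) = t, so 0.61·t = 0.39×28.9.
t* = 0.39×28.9/0.61 = 18.48 min.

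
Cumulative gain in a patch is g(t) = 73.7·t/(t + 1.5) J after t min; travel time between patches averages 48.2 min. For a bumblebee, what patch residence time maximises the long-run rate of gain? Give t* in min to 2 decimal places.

8.50 min

Optimal t* satisfies g'(t*) = g(t*)/(T + t*).
g'(t) = 73.7·1.5/(t + 1.5)². Setting 73.7·1.5/(t+1.5)² = 73.7t/[(t+1.5)(48.2+t)] gives 1.5(48.2+t) = t(t+1.5), so t² = 1.5×48.2 = 72.3.
t* = √72.3 = 8.503 min.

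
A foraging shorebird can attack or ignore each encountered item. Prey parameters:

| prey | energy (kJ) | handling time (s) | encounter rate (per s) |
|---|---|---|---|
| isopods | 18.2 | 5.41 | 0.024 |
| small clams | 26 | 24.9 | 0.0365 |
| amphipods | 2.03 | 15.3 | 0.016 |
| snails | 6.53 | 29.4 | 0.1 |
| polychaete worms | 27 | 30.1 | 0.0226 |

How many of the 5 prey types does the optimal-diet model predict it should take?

3

E/h in descending order: isopods 3.36, small clams 1.04, polychaete worms 0.897, snails 0.222, amphipods 0.133 kJ/s. The optimal diet is the largest prefix of this list for which every included type satisfies E_i/h_i > R on the types above it.
Rate on top 1: 0.3866. small clams: 1.04 > 0.3866 → include.
Rate on top 2: 0.6798. polychaete worms: 0.897 > 0.6798 → include.
Rate on top 3: 0.7341. snails: 0.222 < 0.7341 → exclude; stop.
Optimal diet: isopods, small clams, polychaete worms — 3 of 5 types.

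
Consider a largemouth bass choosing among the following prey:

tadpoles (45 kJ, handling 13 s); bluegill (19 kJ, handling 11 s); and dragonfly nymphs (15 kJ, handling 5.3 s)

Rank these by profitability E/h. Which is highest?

In descending order of E/h:
tadpoles: 45/13 = 3.46 kJ/s
dragonfly nymphs: 15/5.3 = 2.83 kJ/s
bluegill: 19/11 = 1.73 kJ/s

tadpoles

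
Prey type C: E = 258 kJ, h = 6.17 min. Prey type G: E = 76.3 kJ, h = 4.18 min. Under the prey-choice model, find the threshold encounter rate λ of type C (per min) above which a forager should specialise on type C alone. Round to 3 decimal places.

0.126 per min

Drop type G once their profitability E₂/h₂ falls below the rate achievable on type C alone: E₂/h₂ = λE₁/(1 + λh₁).
Solve for λ: λE₁h₂ = E₂(1 + λh₁) → λ(E₁h₂ − E₂h₁) = E₂ → λ = E₂/(E₁h₂ − E₂h₁).
λ = 76.3/(258×4.18 − 76.3×6.17) = 76.3/607.7 = 0.1256 per min.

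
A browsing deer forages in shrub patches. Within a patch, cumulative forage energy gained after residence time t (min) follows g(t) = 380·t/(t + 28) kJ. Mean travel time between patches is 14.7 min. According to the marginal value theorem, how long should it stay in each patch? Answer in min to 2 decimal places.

20.29 min

Maximise g(t)/(T+t): set derivative to zero → g'(t)(T+t) = g(t).
g'(t) = 380·28/(t + 28)². Setting 380·28/(t+28)² = 380t/[(t+28)(14.7+t)] gives 28(14.7+t) = t(t+28), so t² = 28×14.7 = 411.6.
t* = √411.6 = 20.29 min.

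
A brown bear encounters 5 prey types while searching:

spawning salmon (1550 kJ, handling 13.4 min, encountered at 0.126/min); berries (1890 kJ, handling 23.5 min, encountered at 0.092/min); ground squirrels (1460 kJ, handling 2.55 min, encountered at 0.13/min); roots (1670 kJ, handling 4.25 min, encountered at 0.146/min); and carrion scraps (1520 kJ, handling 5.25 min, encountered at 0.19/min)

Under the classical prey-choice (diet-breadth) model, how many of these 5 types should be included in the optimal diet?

Rank by E/h (kJ/min): ground squirrels 573, roots 393, carrion scraps 290, spawning salmon 116, berries 80.4. Include each in turn until the next type's E/h falls below the running intake rate.
Rate on top 1: 142.5. roots: 393 > 142.5 → include.
Rate on top 2: 222.1. carrion scraps: 290 > 222.1 → include.
Rate on top 3: 244.9. spawning salmon: 116 < 244.9 → exclude; stop.
Optimal diet: ground squirrels, roots, carrion scraps — 3 of 5 types.

3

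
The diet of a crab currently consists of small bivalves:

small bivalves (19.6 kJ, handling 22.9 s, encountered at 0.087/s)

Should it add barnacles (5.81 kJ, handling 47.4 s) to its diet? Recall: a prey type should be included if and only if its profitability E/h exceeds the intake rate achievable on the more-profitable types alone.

Current rate: (0.087×19.6)/(1 + 0.087×22.9) = 0.5699 kJ/s.
barnacles: E/h = 5.81/47.4 = 0.1226 kJ/s.
Since 0.1226 < R, time spent handling barnacles is better spent searching.

No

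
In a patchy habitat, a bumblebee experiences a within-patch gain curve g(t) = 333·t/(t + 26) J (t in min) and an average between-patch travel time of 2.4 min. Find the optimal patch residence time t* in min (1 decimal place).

7.9 min

Optimal t* satisfies g'(t*) = g(t*)/(T + t*).
g'(t) = 333·26/(t + 26)². Setting 333·26/(t+26)² = 333t/[(t+26)(2.4+t)] gives 26(2.4+t) = t(t+26), so t² = 26×2.4 = 62.4.
t* = √62.4 = 7.899 min.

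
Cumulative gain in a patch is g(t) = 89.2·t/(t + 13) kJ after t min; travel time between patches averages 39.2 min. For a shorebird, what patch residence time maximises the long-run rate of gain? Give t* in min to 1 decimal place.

Optimal t* satisfies g'(t*) = g(t*)/(T + t*).
g'(t) = 89.2·13/(t + 13)². Setting 89.2·13/(t+13)² = 89.2t/[(t+13)(39.2+t)] gives 13(39.2+t) = t(t+13), so t² = 13×39.2 = 509.6.
t* = √509.6 = 22.57 min.

22.6 min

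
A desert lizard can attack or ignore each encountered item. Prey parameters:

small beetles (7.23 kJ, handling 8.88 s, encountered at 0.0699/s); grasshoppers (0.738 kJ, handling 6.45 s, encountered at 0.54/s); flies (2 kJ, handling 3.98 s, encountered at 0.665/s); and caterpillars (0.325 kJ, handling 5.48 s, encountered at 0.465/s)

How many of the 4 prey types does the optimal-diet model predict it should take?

2

Rank by E/h (kJ/s): small beetles 0.814, flies 0.503, grasshoppers 0.114, caterpillars 0.0593. Include each in turn until the next type's E/h falls below the running intake rate.
Rate on top 1: 0.3118. flies: 0.503 > 0.3118 → include.
Rate on top 2: 0.4301. grasshoppers: 0.114 < 0.4301 → exclude; stop.
Optimal diet: small beetles, flies — 2 of 4 types.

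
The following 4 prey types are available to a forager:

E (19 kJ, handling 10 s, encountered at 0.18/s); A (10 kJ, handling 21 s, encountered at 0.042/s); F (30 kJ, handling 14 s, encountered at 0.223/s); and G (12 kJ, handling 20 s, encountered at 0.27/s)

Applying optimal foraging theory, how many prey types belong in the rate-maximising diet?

Rank by E/h (kJ/s): F 2.14, E 1.9, G 0.6, A 0.476. Include each in turn until the next type's E/h falls below the running intake rate.
Rate on top 1: 1.623. E: 1.9 > 1.623 → include.
Rate on top 2: 1.707. G: 0.6 < 1.707 → exclude; stop.
Optimal diet: F, E — 2 of 4 types.

2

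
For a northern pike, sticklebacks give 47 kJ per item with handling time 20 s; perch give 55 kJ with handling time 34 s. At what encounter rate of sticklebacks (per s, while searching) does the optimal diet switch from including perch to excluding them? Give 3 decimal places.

Drop perch once their profitability E₂/h₂ falls below the rate achievable on sticklebacks alone: E₂/h₂ = λE₁/(1 + λh₁).
Solve for λ: λE₁h₂ = E₂(1 + λh₁) → λ(E₁h₂ − E₂h₁) = E₂ → λ = E₂/(E₁h₂ − E₂h₁).
λ = 55/(47×34 − 55×20) = 55/498 = 0.1104 per s.

0.110 per s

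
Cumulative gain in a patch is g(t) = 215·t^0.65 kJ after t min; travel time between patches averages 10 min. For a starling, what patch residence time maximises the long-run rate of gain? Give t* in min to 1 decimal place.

By the marginal value theorem, leave when the instantaneous gain rate g'(t) equals the habitat-wide average g(t)/(T + t).
g'(t) = 0.65·215·t^-0.35. Setting 0.65·215·t^-0.35 = 215·t^0.65/(10+t) gives 0.65(10+t) = t, so 0.35·t = 0.65×10.
t* = 0.65×10/0.35 = 18.57 min.

18.6 min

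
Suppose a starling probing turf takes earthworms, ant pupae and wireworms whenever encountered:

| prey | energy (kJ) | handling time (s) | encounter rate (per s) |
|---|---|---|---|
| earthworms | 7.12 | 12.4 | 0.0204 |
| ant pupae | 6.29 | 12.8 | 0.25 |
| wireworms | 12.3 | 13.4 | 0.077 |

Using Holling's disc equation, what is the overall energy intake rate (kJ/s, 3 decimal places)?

0.486 kJ/s

R = Σλ_iE_i / (1 + Σλ_ih_i)
Numerator: 0.0204×7.12 + 0.25×6.29 + 0.077×12.3 = 2.665
Denominator: 1 + 0.0204×12.4 + 0.25×12.8 + 0.077×13.4 = 5.485
R = 2.665/5.485 = 0.4859 kJ/s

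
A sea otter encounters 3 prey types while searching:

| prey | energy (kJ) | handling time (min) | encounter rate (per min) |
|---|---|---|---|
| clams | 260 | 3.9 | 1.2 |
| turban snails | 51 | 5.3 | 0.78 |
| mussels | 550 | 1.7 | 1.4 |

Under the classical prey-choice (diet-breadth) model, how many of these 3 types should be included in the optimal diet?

E/h in descending order: mussels 324, clams 66.7, turban snails 9.62 kJ/min. The optimal diet is the largest prefix of this list for which every included type satisfies E_i/h_i > R on the types above it.
Rate on top 1: 227.8. clams: 66.7 < 227.8 → exclude; stop.
Optimal diet: mussels — 1 of 3 types.

1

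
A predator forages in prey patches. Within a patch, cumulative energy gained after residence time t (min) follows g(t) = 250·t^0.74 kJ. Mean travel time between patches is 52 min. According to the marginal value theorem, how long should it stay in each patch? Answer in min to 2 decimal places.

Maximise g(t)/(T+t): set derivative to zero → g'(t)(T+t) = g(t).
g'(t) = 0.74·250·t^-0.26. Setting 0.74·250·t^-0.26 = 250·t^0.74/(52+t) gives 0.74(52+t) = t, so 0.26·t = 0.74×52.
t* = 0.74×52/0.26 = 148 min.

148.00 min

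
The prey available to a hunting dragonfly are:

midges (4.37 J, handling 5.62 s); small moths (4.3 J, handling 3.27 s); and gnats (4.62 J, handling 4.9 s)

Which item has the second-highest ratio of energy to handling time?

gnats

In descending order of E/h:
small moths: 4.3/3.27 = 1.31 J/s
gnats: 4.62/4.9 = 0.943 J/s
midges: 4.37/5.62 = 0.778 J/s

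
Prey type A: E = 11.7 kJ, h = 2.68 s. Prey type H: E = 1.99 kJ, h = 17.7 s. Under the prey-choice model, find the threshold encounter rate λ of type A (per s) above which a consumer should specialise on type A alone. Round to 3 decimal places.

Drop type H once their profitability E₂/h₂ falls below the rate achievable on type A alone: E₂/h₂ = λE₁/(1 + λh₁).
Solve for λ: λE₁h₂ = E₂(1 + λh₁) → λ(E₁h₂ − E₂h₁) = E₂ → λ = E₂/(E₁h₂ − E₂h₁).
λ = 1.99/(11.7×17.7 − 1.99×2.68) = 1.99/201.8 = 0.009863 per s.

0.010 per s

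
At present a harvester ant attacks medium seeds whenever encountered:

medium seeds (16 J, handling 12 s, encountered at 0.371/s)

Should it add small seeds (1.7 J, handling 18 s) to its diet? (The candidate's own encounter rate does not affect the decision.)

Intake rate on the current diet: R = (0.371×16) / (1 + 0.371×12) = 5.936/5.452 = 1.089 J/s.
small seeds: E/h = 1.7/18 = 0.09444 J/s.
0.09444 < 1.089, so adding small seeds would lower the average — exclude it.

No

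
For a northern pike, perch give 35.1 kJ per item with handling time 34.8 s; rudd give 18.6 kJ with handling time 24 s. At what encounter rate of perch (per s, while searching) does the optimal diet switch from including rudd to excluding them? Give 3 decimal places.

At the threshold, the rate on perch alone equals the profitability of rudd: λ·35.1/(1 + λ·34.8) = 18.6/24 = 0.775.
Rearranging, λ(35.1 − 0.775×34.8) = 0.775, so λ = 0.775/8.13 = 0.09533 per s.

0.095 per s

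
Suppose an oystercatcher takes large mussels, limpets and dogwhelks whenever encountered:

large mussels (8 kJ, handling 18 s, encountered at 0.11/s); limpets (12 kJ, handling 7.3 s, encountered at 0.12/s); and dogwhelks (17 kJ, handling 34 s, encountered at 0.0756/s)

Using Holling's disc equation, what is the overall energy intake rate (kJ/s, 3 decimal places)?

0.561 kJ/s

R = (0.11×8 + 0.12×12 + 0.0756×17) / (1 + 0.11×18 + 0.12×7.3 + 0.0756×34) = 3.605/6.426 = 0.561 kJ/s.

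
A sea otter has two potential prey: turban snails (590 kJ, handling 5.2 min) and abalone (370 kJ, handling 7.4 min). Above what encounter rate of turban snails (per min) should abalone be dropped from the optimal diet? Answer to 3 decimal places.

Drop abalone once their profitability E₂/h₂ falls below the rate achievable on turban snails alone: E₂/h₂ = λE₁/(1 + λh₁).
Solve for λ: λE₁h₂ = E₂(1 + λh₁) → λ(E₁h₂ − E₂h₁) = E₂ → λ = E₂/(E₁h₂ − E₂h₁).
λ = 370/(590×7.4 − 370×5.2) = 370/2442 = 0.1515 per min.

0.152 per min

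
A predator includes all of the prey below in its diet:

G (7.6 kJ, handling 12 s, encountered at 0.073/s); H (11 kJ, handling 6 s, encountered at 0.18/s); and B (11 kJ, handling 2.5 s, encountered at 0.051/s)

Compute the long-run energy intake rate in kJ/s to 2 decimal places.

1.00 kJ/s

R = (0.073×7.6 + 0.18×11 + 0.051×11) / (1 + 0.073×12 + 0.18×6 + 0.051×2.5) = 3.096/3.083 = 1.004 kJ/s.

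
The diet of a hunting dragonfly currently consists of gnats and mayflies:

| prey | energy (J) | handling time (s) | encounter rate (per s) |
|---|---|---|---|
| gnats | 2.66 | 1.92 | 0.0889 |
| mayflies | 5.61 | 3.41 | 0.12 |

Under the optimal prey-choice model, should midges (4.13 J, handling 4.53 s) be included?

Current rate: (0.0889×2.66 + 0.12×5.61)/(1 + 0.0889×1.92 + 0.12×3.41) = 0.5758 J/s.
midges: E/h = 4.13/4.53 = 0.9117 J/s.
Since 0.9117 > R, including midges increases the long-run rate.

Yes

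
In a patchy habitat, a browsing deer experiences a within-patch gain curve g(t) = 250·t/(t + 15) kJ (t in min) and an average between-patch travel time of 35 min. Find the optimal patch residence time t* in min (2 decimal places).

Maximise g(t)/(T+t): set derivative to zero → g'(t)(T+t) = g(t).
g'(t) = 250·15/(t + 15)². Setting 250·15/(t+15)² = 250t/[(t+15)(35+t)] gives 15(35+t) = t(t+15), so t² = 15×35 = 525.
t* = √525 = 22.91 min.

22.91 min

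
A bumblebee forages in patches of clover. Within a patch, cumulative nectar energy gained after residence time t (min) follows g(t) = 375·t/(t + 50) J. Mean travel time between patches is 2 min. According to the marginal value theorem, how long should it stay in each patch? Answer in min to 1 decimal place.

10.0 min

Optimal t* satisfies g'(t*) = g(t*)/(T + t*).
g'(t) = 375·50/(t + 50)². Setting 375·50/(t+50)² = 375t/[(t+50)(2+t)] gives 50(2+t) = t(t+50), so t² = 50×2 = 100.
t* = √100 = 10 min.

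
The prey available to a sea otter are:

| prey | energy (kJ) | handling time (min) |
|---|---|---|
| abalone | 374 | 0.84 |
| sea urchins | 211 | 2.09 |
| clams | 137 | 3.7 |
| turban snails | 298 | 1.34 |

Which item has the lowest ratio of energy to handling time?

clams

In descending order of E/h:
abalone: 374/0.84 = 445 kJ/min
turban snails: 298/1.34 = 222 kJ/min
sea urchins: 211/2.09 = 101 kJ/min
clams: 137/3.7 = 37 kJ/min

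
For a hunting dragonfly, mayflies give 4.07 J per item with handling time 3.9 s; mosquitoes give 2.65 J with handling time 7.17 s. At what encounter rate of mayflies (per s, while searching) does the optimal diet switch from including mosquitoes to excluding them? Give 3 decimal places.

0.141 per s

The zero-one rule: include mosquitoes iff E₂/h₂ > λE₁/(1+λh₁). Equality gives the switch point.
λE₁h₂ = E₂ + λE₂h₁ ⇒ λ = E₂/(E₁h₂ − E₂h₁) = 2.65/(29.18 − 10.33) = 0.1406 per s.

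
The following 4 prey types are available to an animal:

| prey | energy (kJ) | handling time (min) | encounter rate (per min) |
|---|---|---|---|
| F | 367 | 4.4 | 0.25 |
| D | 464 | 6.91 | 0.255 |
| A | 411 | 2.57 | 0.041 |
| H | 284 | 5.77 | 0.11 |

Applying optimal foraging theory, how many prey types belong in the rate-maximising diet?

Profitabilities (E/h, kJ/min): A 160, F 83.4, D 67.1, H 49.2. Add prey in this order while the next type's profitability exceeds the intake rate on those already taken.
Rate on top 1: 15.24. F: 83.4 > 15.24 → include.
Rate on top 2: 49.24. D: 67.1 > 49.24 → include.
Rate on top 3: 57.2. H: 49.2 < 57.2 → exclude; stop.
Optimal diet: A, F, D — 3 of 4 types.

3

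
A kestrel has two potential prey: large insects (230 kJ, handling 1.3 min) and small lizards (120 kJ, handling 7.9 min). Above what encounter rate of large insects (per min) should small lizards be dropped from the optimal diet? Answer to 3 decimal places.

0.072 per min

The zero-one rule: include small lizards iff E₂/h₂ > λE₁/(1+λh₁). Equality gives the switch point.
λE₁h₂ = E₂ + λE₂h₁ ⇒ λ = E₂/(E₁h₂ − E₂h₁) = 120/(1817 − 156) = 0.07225 per min.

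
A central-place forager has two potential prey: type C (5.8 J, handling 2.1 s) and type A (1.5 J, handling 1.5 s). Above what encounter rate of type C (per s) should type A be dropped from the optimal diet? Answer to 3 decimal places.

Drop type A once their profitability E₂/h₂ falls below the rate achievable on type C alone: E₂/h₂ = λE₁/(1 + λh₁).
Solve for λ: λE₁h₂ = E₂(1 + λh₁) → λ(E₁h₂ − E₂h₁) = E₂ → λ = E₂/(E₁h₂ − E₂h₁).
λ = 1.5/(5.8×1.5 − 1.5×2.1) = 1.5/5.55 = 0.2703 per s.

0.270 per s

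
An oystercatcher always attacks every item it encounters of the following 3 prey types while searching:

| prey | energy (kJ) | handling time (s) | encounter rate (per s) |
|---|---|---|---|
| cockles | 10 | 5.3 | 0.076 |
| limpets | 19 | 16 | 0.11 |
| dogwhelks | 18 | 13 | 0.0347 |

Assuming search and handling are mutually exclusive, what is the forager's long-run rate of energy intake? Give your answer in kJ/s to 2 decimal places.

0.96 kJ/s

R = Σλ_iE_i / (1 + Σλ_ih_i)
Numerator: 0.076×10 + 0.11×19 + 0.0347×18 = 3.475
Denominator: 1 + 0.076×5.3 + 0.11×16 + 0.0347×13 = 3.614
R = 3.475/3.614 = 0.9615 kJ/s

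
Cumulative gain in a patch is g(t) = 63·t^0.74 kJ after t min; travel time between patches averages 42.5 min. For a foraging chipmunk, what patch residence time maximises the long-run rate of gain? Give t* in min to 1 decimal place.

By the marginal value theorem, leave when the instantaneous gain rate g'(t) equals the habitat-wide average g(t)/(T + t).
g'(t) = 0.74·63·t^-0.26. Setting 0.74·63·t^-0.26 = 63·t^0.74/(42.5+t) gives 0.74(42.5+t) = t, so 0.26·t = 0.74×42.5.
t* = 0.74×42.5/0.26 = 121 min.

121.0 min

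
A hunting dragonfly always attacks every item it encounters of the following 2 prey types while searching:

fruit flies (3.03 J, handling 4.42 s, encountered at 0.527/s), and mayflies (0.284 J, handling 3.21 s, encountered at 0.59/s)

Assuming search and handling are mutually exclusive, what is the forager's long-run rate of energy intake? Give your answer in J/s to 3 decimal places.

R = Σλ_iE_i / (1 + Σλ_ih_i)
Numerator: 0.527×3.03 + 0.59×0.284 = 1.764
Denominator: 1 + 0.527×4.42 + 0.59×3.21 = 5.223
R = 1.764/5.223 = 0.3378 J/s

0.338 J/s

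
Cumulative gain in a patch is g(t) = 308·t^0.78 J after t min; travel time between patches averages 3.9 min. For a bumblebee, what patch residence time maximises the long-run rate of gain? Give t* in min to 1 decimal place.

13.8 min

By the marginal value theorem, leave when the instantaneous gain rate g'(t) equals the habitat-wide average g(t)/(T + t).
g'(t) = 0.78·308·t^-0.22. Setting 0.78·308·t^-0.22 = 308·t^0.78/(3.9+t) gives 0.78(3.9+t) = t, so 0.22·t = 0.78×3.9.
t* = 0.78×3.9/0.22 = 13.83 min.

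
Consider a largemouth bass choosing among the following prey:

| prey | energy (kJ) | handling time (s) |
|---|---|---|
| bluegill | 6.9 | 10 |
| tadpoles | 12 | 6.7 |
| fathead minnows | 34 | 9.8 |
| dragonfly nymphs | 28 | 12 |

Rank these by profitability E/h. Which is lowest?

Profitability E/h (kJ/s): bluegill = 6.9/10 = 0.69, tadpoles = 12/6.7 = 1.79, fathead minnows = 34/9.8 = 3.47, dragonfly nymphs = 28/12 = 2.33.
Ranked: fathead minnows > dragonfly nymphs > tadpoles > bluegill.

bluegill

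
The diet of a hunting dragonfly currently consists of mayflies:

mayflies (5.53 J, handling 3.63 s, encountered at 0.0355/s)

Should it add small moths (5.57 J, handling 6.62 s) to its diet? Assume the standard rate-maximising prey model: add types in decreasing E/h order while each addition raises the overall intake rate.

On mayflies alone, R = ΣλE/(1+Σλh) = 0.1963/1.129 = 0.1739 J/s.
Profitability of small moths: 5.57/6.62 = 0.8414 J/s.
0.8414 > 0.1739, so adding small moths raises the average — include it.

Yes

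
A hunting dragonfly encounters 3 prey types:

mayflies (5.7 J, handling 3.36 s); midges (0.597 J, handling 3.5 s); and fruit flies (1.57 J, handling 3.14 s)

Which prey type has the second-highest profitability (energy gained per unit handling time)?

fruit flies

Profitability E/h (J/s): mayflies = 5.7/3.36 = 1.7, midges = 0.597/3.5 = 0.171, fruit flies = 1.57/3.14 = 0.5.
Ranked: mayflies > fruit flies > midges.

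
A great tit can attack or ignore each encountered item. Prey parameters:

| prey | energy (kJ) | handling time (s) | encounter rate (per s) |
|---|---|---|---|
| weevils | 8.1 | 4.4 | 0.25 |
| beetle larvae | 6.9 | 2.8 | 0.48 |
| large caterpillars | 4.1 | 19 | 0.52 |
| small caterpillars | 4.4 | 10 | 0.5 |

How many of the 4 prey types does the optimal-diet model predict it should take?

2

Rank by E/h (kJ/s): beetle larvae 2.46, weevils 1.84, small caterpillars 0.44, large caterpillars 0.216. Include each in turn until the next type's E/h falls below the running intake rate.
Rate on top 1: 1.413. weevils: 1.84 > 1.413 → include.
Rate on top 2: 1.55. small caterpillars: 0.44 < 1.55 → exclude; stop.
Optimal diet: beetle larvae, weevils — 2 of 4 types.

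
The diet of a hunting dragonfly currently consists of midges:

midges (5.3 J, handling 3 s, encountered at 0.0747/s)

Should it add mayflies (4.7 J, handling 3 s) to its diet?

On midges alone, R = ΣλE/(1+Σλh) = 0.3959/1.224 = 0.3234 J/s.
Profitability of mayflies: 4.7/3 = 1.567 J/s.
1.567 > 0.3234, so adding mayflies raises the average — include it.

Yes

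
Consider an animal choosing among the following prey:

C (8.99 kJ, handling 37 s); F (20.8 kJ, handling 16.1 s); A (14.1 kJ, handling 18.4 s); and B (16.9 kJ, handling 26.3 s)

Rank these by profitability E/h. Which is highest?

F

In descending order of E/h:
F: 20.8/16.1 = 1.29 kJ/s
A: 14.1/18.4 = 0.766 kJ/s
B: 16.9/26.3 = 0.643 kJ/s
C: 8.99/37 = 0.243 kJ/s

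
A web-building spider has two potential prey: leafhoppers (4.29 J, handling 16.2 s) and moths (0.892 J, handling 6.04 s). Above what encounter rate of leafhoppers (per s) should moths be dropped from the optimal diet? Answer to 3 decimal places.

At the threshold, the rate on leafhoppers alone equals the profitability of moths: λ·4.29/(1 + λ·16.2) = 0.892/6.04 = 0.1477.
Rearranging, λ(4.29 − 0.1477×16.2) = 0.1477, so λ = 0.1477/1.898 = 0.07783 per s.

0.078 per s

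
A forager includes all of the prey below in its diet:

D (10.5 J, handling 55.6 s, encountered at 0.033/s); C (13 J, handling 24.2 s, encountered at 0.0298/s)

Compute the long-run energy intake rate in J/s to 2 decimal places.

0.21 J/s

R = Σλ_iE_i / (1 + Σλ_ih_i)
Numerator: 0.033×10.5 + 0.0298×13 = 0.7339
Denominator: 1 + 0.033×55.6 + 0.0298×24.2 = 3.556
R = 0.7339/3.556 = 0.2064 J/s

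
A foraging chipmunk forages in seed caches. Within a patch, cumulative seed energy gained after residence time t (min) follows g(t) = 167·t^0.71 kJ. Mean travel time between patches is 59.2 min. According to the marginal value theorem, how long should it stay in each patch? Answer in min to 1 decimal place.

144.9 min

By the marginal value theorem, leave when the instantaneous gain rate g'(t) equals the habitat-wide average g(t)/(T + t).
g'(t) = 0.71·167·t^-0.29. Setting 0.71·167·t^-0.29 = 167·t^0.71/(59.2+t) gives 0.71(59.2+t) = t, so 0.29·t = 0.71×59.2.
t* = 0.71×59.2/0.29 = 144.9 min.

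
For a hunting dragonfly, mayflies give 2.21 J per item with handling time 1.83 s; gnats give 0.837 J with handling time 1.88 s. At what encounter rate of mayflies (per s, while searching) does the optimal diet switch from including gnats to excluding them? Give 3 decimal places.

Drop gnats once their profitability E₂/h₂ falls below the rate achievable on mayflies alone: E₂/h₂ = λE₁/(1 + λh₁).
Solve for λ: λE₁h₂ = E₂(1 + λh₁) → λ(E₁h₂ − E₂h₁) = E₂ → λ = E₂/(E₁h₂ − E₂h₁).
λ = 0.837/(2.21×1.88 − 0.837×1.83) = 0.837/2.623 = 0.3191 per s.

0.319 per s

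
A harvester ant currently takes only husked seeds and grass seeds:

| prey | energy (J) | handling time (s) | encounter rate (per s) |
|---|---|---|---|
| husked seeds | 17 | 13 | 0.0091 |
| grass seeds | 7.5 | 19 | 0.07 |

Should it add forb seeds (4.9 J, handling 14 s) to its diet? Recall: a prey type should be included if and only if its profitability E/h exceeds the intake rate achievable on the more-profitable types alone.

Current rate: (0.0091×17 + 0.07×7.5)/(1 + 0.0091×13 + 0.07×19) = 0.2776 J/s.
Profitability of forb seeds: 4.9/14 = 0.35 J/s.
Since 0.35 > R, including forb seeds increases the long-run rate.

Yes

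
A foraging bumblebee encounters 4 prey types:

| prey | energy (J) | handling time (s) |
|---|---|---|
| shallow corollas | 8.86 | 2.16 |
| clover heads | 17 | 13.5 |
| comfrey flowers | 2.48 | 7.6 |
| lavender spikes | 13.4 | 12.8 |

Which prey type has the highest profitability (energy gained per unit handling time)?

shallow corollas

In descending order of E/h:
shallow corollas: 8.86/2.16 = 4.1 J/s
clover heads: 17/13.5 = 1.26 J/s
lavender spikes: 13.4/12.8 = 1.05 J/s
comfrey flowers: 2.48/7.6 = 0.326 J/s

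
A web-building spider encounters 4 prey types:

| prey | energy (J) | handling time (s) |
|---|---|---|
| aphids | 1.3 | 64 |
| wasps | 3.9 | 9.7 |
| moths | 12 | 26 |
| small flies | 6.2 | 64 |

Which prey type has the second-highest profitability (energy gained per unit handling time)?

Profitability E/h (J/s): aphids = 1.3/64 = 0.0203, wasps = 3.9/9.7 = 0.402, moths = 12/26 = 0.462, small flies = 6.2/64 = 0.0969.
Ranked: moths > wasps > small flies > aphids.

wasps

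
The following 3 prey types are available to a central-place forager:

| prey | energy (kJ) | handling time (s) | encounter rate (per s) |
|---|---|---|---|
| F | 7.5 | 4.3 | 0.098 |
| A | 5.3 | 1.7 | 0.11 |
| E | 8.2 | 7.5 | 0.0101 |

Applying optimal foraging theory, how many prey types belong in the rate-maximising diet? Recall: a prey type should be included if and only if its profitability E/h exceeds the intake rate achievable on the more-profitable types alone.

Rank by E/h (kJ/s): A 3.12, F 1.74, E 1.09. Include each in turn until the next type's E/h falls below the running intake rate.
Rate on top 1: 0.4912. F: 1.74 > 0.4912 → include.
Rate on top 2: 0.8194. E: 1.09 > 0.8194 → include.
Optimal diet: A, F, E — 3 of 3 types.

3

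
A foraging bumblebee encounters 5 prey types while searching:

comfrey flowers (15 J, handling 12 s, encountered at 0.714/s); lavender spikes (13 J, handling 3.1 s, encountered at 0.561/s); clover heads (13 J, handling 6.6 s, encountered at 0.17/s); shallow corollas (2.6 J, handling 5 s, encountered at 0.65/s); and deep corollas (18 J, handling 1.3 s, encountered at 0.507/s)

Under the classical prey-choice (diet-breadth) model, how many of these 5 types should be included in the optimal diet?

1

Profitabilities (E/h, J/s): deep corollas 13.8, lavender spikes 4.19, clover heads 1.97, comfrey flowers 1.25, shallow corollas 0.52. Add prey in this order while the next type's profitability exceeds the intake rate on those already taken.
Rate on top 1: 5.501. lavender spikes: 4.19 < 5.501 → exclude; stop.
Optimal diet: deep corollas — 1 of 5 types.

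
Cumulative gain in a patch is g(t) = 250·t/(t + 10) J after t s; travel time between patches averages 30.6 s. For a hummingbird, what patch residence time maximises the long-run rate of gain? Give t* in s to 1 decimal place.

17.5 s

By the marginal value theorem, leave when the instantaneous gain rate g'(t) equals the habitat-wide average g(t)/(T + t).
g'(t) = 250·10/(t + 10)². Setting 250·10/(t+10)² = 250t/[(t+10)(30.6+t)] gives 10(30.6+t) = t(t+10), so t² = 10×30.6 = 306.
t* = √306 = 17.49 s.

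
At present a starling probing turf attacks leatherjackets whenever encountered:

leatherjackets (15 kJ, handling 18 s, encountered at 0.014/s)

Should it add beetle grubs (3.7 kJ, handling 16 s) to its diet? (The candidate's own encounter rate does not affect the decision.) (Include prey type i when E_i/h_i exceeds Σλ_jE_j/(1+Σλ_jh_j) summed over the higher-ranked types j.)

Current rate: (0.014×15)/(1 + 0.014×18) = 0.1677 kJ/s.
Profitability of beetle grubs: 3.7/16 = 0.2313 kJ/s.
Since 0.2313 > R, including beetle grubs increases the long-run rate.

Yes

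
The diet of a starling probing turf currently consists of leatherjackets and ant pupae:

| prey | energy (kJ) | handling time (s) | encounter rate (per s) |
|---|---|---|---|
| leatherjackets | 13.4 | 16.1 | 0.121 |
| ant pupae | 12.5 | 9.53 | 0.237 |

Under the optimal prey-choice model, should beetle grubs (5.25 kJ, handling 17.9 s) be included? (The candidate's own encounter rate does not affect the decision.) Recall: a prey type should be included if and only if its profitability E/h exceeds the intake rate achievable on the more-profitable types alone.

No

Intake rate on the current diet: R = (0.121×13.4 + 0.237×12.5) / (1 + 0.121×16.1 + 0.237×9.53) = 4.584/5.207 = 0.8804 kJ/s.
Profitability of beetle grubs: 5.25/17.9 = 0.2933 kJ/s.
0.2933 < 0.8804, so adding beetle grubs would lower the average — exclude it.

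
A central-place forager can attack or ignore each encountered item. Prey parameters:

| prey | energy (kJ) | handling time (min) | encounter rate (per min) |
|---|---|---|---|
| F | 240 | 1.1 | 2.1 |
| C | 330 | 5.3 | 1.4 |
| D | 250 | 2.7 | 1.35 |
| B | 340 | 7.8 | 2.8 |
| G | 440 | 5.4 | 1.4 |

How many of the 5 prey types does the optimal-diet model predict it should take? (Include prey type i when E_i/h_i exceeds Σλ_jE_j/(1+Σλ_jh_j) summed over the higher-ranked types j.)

1

Rank by E/h (kJ/min): F 218, D 92.6, G 81.5, C 62.3, B 43.6. Include each in turn until the next type's E/h falls below the running intake rate.
Rate on top 1: 152.3. D: 92.6 < 152.3 → exclude; stop.
Optimal diet: F — 1 of 5 types.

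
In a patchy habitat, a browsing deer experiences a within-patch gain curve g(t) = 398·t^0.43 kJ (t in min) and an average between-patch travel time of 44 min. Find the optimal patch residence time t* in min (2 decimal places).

33.19 min

By the marginal value theorem, leave when the instantaneous gain rate g'(t) equals the habitat-wide average g(t)/(T + t).
g'(t) = 0.43·398·t^-0.57. Setting 0.43·398·t^-0.57 = 398·t^0.43/(44+t) gives 0.43(44+t) = t, so 0.57·t = 0.43×44.
t* = 0.43×44/0.57 = 33.19 min.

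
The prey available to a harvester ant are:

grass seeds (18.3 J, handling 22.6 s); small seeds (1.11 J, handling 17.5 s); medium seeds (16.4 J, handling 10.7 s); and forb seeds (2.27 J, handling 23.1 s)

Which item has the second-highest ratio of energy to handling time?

Profitability E/h (J/s): grass seeds = 18.3/22.6 = 0.81, small seeds = 1.11/17.5 = 0.0634, medium seeds = 16.4/10.7 = 1.53, forb seeds = 2.27/23.1 = 0.0983.
Ranked: medium seeds > grass seeds > forb seeds > small seeds.

grass seeds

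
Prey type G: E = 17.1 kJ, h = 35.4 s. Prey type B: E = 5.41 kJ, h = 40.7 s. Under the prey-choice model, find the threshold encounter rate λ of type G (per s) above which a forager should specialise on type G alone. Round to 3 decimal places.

Drop type B once their profitability E₂/h₂ falls below the rate achievable on type G alone: E₂/h₂ = λE₁/(1 + λh₁).
Solve for λ: λE₁h₂ = E₂(1 + λh₁) → λ(E₁h₂ − E₂h₁) = E₂ → λ = E₂/(E₁h₂ − E₂h₁).
λ = 5.41/(17.1×40.7 − 5.41×35.4) = 5.41/504.5 = 0.01072 per s.

0.011 per s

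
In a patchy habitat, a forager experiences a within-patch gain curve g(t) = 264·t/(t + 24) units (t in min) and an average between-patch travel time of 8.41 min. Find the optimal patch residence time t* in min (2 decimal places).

14.21 min

By the marginal value theorem, leave when the instantaneous gain rate g'(t) equals the habitat-wide average g(t)/(T + t).
g'(t) = 264·24/(t + 24)². Setting 264·24/(t+24)² = 264t/[(t+24)(8.41+t)] gives 24(8.41+t) = t(t+24), so t² = 24×8.41 = 201.8.
t* = √201.8 = 14.21 min.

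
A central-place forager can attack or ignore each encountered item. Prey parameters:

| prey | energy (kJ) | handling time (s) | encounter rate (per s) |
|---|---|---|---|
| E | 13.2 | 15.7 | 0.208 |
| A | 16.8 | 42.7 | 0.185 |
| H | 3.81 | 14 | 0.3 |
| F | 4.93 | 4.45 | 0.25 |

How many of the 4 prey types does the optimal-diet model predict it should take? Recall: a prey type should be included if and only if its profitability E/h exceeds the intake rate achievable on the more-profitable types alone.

2

Profitabilities (E/h, kJ/s): F 1.11, E 0.841, A 0.393, H 0.272. Add prey in this order while the next type's profitability exceeds the intake rate on those already taken.
Rate on top 1: 0.5834. E: 0.841 > 0.5834 → include.
Rate on top 2: 0.7397. A: 0.393 < 0.7397 → exclude; stop.
Optimal diet: F, E — 2 of 4 types.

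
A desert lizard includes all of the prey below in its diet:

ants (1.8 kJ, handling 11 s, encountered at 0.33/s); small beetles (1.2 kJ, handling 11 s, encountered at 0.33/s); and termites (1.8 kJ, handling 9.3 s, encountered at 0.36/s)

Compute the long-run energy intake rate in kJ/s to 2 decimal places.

Energy encountered per unit search time: 0.33×1.8 + 0.33×1.2 + 0.36×1.8 = 1.638 kJ/s.
Handling time per unit search time: 0.33×11 + 0.33×11 + 0.36×9.3 = 10.61.
Rate = 1.638/(1 + 10.61) = 0.1411 kJ/s.

0.14 kJ/s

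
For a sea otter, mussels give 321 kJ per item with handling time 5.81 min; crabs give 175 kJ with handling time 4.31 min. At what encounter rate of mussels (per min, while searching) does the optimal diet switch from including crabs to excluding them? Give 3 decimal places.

0.477 per min

At the threshold, the rate on mussels alone equals the profitability of crabs: λ·321/(1 + λ·5.81) = 175/4.31 = 40.6.
Rearranging, λ(321 − 40.6×5.81) = 40.6, so λ = 40.6/85.1 = 0.4772 per min.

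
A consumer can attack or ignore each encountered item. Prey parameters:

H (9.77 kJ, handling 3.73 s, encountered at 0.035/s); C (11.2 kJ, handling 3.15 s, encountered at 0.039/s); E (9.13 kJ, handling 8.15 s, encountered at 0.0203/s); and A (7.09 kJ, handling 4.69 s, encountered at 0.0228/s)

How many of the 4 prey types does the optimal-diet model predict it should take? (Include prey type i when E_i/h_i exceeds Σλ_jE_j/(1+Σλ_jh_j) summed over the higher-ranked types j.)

Rank by E/h (kJ/s): C 3.56, H 2.62, A 1.51, E 1.12. Include each in turn until the next type's E/h falls below the running intake rate.
Rate on top 1: 0.389. H: 2.62 > 0.389 → include.
Rate on top 2: 0.6213. A: 1.51 > 0.6213 → include.
Rate on top 3: 0.6913. E: 1.12 > 0.6913 → include.
Optimal diet: C, H, A, E — 4 of 4 types.

4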